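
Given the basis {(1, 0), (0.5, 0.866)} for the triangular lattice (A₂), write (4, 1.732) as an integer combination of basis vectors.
3b₁ + 2b₂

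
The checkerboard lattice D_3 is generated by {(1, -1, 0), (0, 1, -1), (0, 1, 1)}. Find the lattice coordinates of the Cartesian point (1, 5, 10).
b₁ - 2b₂ + 8b₃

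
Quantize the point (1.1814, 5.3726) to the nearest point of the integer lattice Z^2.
(1, 5)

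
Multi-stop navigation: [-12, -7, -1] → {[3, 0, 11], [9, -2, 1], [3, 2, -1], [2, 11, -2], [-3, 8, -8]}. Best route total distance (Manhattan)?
85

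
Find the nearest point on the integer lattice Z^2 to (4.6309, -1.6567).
(5, -2)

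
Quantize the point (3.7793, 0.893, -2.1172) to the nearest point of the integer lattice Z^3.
(4, 1, -2)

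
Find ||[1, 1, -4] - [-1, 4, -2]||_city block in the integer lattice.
7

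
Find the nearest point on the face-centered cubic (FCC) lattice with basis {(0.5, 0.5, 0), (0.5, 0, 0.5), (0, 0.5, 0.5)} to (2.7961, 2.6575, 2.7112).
(3, 2.5, 2.5)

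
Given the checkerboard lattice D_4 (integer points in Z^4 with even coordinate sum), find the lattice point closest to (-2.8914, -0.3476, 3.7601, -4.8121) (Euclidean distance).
(-3, 0, 4, -5)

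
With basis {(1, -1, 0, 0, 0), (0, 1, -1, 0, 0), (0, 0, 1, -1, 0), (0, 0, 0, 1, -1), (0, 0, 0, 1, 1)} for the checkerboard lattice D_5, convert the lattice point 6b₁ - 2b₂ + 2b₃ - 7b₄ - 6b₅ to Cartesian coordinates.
(6, -8, 4, -15, 1)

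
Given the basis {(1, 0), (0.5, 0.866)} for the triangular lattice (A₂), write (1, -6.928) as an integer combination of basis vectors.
5b₁ - 8b₂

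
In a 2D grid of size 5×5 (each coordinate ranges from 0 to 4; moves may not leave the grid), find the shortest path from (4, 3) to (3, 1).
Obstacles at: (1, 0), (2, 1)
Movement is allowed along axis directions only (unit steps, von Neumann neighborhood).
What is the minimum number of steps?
3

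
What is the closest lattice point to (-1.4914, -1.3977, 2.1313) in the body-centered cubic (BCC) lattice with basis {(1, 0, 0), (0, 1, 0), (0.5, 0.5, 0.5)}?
(-1.5, -1.5, 2.5)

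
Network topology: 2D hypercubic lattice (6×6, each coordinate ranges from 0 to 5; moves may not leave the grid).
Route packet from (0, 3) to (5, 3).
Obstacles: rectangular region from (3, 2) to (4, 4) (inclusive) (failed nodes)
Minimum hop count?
9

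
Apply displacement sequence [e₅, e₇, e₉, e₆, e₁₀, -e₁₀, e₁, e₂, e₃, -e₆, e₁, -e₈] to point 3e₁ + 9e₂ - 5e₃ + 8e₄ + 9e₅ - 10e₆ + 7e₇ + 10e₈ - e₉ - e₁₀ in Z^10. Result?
(5, 10, -4, 8, 10, -10, 8, 9, 0, -1)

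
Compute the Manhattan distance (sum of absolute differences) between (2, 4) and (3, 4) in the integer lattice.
1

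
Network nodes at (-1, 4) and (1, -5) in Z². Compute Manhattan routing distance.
11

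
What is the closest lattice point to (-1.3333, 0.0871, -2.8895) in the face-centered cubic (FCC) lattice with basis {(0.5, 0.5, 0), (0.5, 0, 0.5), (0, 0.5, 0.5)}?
(-1, 0, -3)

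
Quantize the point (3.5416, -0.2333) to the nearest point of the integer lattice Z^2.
(4, 0)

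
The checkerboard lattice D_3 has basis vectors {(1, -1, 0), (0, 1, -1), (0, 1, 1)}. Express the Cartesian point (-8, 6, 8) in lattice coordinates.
-8b₁ - 5b₂ + 3b₃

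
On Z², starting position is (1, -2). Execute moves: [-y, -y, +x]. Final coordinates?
(2, -4)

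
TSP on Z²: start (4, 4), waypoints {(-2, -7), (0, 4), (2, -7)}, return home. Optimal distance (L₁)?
34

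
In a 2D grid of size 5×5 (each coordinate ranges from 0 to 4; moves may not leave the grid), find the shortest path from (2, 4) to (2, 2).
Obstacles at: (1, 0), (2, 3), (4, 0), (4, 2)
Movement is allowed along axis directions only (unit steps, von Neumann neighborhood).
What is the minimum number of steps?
4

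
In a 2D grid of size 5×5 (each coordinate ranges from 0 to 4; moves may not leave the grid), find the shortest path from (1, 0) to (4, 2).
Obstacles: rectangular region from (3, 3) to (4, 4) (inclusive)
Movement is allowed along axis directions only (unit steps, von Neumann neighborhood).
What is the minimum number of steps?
5
(one shortest path: (1, 0) → (2, 0) → (3, 0) → (4, 0) → (4, 1) → (4, 2))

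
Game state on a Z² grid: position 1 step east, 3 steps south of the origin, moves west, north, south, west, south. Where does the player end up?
(-1, -4)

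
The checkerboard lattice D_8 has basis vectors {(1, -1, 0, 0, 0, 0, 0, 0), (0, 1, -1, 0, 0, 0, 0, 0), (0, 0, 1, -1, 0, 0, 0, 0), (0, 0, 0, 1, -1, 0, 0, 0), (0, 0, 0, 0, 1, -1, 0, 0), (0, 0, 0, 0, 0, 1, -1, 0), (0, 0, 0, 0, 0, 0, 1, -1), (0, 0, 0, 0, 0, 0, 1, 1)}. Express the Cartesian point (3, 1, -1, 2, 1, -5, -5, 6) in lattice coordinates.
3b₁ + 4b₂ + 3b₃ + 5b₄ + 6b₅ + b₆ - 5b₇ + b₈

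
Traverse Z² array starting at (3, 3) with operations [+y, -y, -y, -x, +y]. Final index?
(2, 3)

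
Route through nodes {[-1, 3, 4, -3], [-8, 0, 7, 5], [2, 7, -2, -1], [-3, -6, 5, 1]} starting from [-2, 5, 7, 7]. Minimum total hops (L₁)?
61
(one optimal route: (-2, 5, 7, 7) → (-8, 0, 7, 5) → (-3, -6, 5, 1) → (-1, 3, 4, -3) → (2, 7, -2, -1))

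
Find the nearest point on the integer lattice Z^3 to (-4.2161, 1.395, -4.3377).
(-4, 1, -4)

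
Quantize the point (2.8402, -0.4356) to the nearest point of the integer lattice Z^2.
(3, 0)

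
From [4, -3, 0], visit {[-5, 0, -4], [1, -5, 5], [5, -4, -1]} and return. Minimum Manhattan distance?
50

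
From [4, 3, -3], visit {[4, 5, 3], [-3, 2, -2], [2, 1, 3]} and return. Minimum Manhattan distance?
34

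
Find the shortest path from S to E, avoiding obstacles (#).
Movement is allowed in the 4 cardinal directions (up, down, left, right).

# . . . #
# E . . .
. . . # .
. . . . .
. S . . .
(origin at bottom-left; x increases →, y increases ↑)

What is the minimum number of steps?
3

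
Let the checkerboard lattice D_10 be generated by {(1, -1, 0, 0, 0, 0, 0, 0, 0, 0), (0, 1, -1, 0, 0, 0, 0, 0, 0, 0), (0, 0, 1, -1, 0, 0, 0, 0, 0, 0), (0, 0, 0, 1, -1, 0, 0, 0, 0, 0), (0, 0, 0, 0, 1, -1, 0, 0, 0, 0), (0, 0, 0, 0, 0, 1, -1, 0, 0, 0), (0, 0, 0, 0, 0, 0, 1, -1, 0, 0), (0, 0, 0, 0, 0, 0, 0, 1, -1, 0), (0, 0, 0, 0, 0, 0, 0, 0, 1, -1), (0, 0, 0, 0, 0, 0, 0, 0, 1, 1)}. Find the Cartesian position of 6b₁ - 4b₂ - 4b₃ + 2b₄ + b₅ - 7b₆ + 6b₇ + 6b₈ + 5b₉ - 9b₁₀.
(6, -10, 0, 6, -1, -8, 13, 0, -10, -14)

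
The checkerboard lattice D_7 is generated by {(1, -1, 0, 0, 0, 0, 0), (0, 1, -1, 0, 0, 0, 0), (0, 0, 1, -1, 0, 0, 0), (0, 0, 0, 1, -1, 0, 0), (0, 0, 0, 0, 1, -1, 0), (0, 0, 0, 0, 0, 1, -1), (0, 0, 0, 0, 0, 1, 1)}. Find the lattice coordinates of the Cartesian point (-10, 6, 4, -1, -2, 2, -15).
-10b₁ - 4b₂ - b₄ - 3b₅ + 7b₆ - 8b₇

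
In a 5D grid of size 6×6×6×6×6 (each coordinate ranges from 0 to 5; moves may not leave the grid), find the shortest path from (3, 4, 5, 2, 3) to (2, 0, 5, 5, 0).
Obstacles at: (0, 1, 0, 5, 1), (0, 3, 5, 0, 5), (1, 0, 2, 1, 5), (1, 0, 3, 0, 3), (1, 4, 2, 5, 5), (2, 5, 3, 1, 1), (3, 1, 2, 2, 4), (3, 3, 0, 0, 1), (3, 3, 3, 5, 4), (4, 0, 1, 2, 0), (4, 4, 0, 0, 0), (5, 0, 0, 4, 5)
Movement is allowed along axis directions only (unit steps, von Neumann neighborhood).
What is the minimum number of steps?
11
(one shortest path: (3, 4, 5, 2, 3) → (2, 4, 5, 2, 3) → (2, 3, 5, 2, 3) → (2, 2, 5, 2, 3) → (2, 1, 5, 2, 3) → (2, 0, 5, 2, 3) → (2, 0, 5, 3, 3) → (2, 0, 5, 4, 3) → (2, 0, 5, 5, 3) → (2, 0, 5, 5, 2) → (2, 0, 5, 5, 1) → (2, 0, 5, 5, 0))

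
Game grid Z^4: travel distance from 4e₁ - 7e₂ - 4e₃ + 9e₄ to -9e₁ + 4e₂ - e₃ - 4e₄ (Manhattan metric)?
40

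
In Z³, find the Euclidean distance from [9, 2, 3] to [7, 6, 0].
5.38516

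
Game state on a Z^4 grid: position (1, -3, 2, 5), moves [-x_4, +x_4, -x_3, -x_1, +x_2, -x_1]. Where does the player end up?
(-1, -2, 1, 5)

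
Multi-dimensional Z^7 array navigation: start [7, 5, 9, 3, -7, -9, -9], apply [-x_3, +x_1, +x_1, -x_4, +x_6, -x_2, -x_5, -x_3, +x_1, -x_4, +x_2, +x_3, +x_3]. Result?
(10, 5, 9, 1, -8, -8, -9)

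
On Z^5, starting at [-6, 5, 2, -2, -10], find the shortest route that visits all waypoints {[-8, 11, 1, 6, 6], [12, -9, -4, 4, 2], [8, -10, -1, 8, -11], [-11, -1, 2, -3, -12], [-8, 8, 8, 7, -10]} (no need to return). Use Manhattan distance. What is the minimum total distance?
147
(one optimal route: (-6, 5, 2, -2, -10) → (-11, -1, 2, -3, -12) → (-8, 8, 8, 7, -10) → (-8, 11, 1, 6, 6) → (12, -9, -4, 4, 2) → (8, -10, -1, 8, -11))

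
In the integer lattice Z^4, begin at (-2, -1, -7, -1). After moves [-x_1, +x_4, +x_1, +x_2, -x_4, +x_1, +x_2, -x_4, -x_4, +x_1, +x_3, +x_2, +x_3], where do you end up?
(0, 2, -5, -3)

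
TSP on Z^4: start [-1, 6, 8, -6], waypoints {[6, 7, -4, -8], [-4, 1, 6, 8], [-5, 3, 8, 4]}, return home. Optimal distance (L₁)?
90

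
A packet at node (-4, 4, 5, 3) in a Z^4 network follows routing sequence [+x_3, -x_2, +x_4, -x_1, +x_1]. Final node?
(-4, 3, 6, 4)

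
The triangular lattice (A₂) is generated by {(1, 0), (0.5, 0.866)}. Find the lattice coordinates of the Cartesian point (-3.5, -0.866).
-3b₁ - b₂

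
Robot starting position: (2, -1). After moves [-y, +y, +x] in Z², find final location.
(3, -1)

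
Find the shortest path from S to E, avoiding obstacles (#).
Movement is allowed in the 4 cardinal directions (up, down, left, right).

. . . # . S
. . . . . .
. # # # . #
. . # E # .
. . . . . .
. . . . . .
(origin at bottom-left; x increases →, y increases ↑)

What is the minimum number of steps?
13
(one shortest path: (5, 5) → (4, 5) → (4, 4) → (3, 4) → (2, 4) → (1, 4) → (0, 4) → (0, 3) → (0, 2) → (1, 2) → (1, 1) → (2, 1) → (3, 1) → (3, 2))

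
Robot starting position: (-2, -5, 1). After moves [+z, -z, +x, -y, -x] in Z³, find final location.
(-2, -6, 1)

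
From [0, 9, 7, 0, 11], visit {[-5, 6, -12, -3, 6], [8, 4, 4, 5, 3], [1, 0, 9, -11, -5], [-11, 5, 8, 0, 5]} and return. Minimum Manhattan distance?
174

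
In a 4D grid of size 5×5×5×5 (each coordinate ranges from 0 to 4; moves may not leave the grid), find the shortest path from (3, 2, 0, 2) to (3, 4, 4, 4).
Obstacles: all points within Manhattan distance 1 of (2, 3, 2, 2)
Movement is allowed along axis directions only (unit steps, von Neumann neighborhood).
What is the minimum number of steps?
8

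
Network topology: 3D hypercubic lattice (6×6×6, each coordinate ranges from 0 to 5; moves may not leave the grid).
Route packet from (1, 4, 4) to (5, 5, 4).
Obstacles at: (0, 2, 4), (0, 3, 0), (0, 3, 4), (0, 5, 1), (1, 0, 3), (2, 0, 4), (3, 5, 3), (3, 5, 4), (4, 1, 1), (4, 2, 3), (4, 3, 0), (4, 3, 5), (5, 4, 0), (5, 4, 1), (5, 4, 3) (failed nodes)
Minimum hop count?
5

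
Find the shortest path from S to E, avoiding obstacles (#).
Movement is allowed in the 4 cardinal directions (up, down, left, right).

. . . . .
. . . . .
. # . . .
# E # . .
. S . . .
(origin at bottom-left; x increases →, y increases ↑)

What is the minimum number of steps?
1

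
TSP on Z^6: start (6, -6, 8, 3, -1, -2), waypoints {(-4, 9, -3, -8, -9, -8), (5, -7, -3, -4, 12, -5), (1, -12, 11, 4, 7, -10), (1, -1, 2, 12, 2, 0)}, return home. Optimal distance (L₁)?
214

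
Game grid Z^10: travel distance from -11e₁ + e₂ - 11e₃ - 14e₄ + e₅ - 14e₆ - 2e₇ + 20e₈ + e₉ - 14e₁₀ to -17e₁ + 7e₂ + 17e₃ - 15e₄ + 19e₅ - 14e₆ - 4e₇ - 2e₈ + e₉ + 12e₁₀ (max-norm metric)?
28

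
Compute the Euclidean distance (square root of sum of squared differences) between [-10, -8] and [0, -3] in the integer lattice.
11.1803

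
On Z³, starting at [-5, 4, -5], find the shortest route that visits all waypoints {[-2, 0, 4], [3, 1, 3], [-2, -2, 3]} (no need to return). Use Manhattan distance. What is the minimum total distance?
27
(one optimal route: (-5, 4, -5) → (-2, 0, 4) → (-2, -2, 3) → (3, 1, 3))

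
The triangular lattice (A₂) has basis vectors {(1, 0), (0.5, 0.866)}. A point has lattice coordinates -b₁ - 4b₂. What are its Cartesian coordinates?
(-3, -3.464)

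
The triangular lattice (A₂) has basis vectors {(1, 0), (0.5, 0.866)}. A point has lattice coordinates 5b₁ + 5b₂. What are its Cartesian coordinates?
(7.5, 4.33)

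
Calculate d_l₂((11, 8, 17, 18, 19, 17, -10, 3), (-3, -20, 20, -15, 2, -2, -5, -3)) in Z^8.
52.811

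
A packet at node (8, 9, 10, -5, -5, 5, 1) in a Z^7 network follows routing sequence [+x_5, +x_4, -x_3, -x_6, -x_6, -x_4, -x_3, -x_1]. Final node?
(7, 9, 8, -5, -4, 3, 1)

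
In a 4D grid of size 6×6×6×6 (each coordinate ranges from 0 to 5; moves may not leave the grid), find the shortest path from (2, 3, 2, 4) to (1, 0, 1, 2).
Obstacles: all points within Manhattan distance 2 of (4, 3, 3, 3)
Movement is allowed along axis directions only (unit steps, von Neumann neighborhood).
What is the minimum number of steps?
7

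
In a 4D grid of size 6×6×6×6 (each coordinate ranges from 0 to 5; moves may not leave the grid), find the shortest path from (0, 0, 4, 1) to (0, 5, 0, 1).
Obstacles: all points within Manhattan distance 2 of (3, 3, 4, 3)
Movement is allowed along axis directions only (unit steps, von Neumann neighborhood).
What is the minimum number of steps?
9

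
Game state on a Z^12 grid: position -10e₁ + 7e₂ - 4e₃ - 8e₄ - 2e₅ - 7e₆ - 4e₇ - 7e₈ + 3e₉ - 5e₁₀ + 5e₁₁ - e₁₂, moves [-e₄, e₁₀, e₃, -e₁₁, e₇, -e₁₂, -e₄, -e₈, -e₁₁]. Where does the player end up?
(-10, 7, -3, -10, -2, -7, -3, -8, 3, -4, 3, -2)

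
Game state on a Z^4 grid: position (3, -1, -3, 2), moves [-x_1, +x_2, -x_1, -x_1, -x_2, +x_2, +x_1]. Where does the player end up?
(1, 0, -3, 2)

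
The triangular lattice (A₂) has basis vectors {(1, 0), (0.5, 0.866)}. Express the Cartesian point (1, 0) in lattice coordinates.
b₁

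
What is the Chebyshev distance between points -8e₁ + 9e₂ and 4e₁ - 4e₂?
13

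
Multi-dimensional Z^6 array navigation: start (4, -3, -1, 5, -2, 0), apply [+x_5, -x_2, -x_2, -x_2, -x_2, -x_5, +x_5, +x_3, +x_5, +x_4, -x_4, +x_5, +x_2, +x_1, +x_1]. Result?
(6, -6, 0, 5, 1, 0)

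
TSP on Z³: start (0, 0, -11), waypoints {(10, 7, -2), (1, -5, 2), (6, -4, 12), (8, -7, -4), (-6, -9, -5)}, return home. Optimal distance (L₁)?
120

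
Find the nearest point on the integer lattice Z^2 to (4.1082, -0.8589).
(4, -1)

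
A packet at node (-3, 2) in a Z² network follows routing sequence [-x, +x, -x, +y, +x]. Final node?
(-3, 3)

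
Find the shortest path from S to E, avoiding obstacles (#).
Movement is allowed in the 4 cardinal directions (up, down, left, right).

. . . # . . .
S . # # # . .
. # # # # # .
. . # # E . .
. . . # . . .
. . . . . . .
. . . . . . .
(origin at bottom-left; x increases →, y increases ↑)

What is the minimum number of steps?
10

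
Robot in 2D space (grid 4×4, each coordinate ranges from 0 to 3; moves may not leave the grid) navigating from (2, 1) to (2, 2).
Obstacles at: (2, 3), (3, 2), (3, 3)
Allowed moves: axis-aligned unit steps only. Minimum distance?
1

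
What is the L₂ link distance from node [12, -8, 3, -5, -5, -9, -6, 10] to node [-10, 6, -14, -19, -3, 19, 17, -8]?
52.9717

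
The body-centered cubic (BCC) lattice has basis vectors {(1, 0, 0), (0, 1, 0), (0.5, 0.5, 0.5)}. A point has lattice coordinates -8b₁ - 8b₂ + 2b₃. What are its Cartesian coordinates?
(-7, -7, 1)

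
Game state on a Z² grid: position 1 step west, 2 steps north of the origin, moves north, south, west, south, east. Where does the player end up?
(-1, 1)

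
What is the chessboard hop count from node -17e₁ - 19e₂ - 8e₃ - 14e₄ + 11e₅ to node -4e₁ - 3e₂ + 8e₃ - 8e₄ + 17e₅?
16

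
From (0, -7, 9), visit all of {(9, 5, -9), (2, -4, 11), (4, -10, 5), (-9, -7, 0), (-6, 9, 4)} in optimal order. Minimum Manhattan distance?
97
(one optimal route: (0, -7, 9) → (2, -4, 11) → (4, -10, 5) → (-9, -7, 0) → (-6, 9, 4) → (9, 5, -9))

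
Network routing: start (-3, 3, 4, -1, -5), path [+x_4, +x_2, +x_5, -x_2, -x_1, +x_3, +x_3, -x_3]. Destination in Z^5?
(-4, 3, 5, 0, -4)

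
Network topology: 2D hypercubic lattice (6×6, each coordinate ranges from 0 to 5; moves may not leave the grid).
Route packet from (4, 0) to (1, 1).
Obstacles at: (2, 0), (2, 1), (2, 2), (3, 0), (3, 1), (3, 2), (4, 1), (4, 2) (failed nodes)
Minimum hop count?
10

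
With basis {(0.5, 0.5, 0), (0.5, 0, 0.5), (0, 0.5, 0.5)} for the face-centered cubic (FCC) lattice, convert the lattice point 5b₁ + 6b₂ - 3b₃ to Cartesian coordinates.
(5.5, 1, 1.5)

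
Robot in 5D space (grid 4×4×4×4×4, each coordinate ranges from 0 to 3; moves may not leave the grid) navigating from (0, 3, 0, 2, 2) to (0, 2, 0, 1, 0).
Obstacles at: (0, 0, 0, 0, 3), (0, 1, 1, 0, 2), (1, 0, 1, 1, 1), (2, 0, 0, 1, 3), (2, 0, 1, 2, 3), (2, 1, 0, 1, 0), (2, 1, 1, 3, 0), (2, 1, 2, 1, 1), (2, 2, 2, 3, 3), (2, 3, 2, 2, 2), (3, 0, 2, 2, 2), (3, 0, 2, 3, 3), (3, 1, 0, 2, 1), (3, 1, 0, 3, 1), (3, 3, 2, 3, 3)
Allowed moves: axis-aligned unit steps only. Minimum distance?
4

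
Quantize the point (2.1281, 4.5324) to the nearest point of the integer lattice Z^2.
(2, 5)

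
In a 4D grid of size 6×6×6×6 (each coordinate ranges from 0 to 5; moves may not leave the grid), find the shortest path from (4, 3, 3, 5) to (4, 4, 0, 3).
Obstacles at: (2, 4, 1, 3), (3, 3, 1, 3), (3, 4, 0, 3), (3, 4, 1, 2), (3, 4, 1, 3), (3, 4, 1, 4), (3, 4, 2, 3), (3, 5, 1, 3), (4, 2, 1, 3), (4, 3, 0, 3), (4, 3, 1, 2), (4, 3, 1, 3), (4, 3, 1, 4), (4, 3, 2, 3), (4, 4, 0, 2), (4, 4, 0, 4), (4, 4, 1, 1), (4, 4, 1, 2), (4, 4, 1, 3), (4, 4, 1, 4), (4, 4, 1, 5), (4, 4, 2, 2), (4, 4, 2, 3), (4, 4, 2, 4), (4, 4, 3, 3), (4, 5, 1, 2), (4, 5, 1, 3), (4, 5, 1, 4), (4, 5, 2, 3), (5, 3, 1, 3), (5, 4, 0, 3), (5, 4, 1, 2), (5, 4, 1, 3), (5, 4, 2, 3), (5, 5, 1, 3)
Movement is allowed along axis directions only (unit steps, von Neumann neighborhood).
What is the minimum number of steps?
8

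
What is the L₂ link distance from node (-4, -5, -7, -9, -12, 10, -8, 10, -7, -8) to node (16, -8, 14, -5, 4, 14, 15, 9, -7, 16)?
47.3709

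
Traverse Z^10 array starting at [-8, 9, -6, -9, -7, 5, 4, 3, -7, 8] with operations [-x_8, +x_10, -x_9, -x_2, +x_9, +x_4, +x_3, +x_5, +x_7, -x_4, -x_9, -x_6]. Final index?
(-8, 8, -5, -9, -6, 4, 5, 2, -8, 9)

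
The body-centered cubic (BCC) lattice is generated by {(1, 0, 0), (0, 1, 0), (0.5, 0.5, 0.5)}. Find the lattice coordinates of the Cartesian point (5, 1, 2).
3b₁ - b₂ + 4b₃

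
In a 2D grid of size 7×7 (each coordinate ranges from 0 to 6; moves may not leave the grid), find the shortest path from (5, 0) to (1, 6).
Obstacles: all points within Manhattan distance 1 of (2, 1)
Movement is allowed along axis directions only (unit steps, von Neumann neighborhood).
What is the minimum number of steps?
10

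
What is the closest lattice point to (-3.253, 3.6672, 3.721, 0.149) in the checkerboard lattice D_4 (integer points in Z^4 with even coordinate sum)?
(-3, 3, 4, 0)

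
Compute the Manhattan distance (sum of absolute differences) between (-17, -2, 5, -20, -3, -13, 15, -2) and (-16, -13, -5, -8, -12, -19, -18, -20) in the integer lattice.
100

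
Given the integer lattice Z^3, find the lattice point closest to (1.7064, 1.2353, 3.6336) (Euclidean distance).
(2, 1, 4)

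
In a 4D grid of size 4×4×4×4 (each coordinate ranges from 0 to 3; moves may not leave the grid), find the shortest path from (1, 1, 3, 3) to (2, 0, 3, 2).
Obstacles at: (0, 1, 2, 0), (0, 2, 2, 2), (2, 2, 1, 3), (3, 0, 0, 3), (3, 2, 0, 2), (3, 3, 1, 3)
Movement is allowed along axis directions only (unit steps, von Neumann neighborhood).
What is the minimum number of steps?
3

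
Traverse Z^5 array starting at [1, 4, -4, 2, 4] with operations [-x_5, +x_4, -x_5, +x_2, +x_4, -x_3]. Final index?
(1, 5, -5, 4, 2)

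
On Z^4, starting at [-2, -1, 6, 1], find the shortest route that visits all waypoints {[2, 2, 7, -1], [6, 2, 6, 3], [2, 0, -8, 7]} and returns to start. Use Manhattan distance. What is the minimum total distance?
68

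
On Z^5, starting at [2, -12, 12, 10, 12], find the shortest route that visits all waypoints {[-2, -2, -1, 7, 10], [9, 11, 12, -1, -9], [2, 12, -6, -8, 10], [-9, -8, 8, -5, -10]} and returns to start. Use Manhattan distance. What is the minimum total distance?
224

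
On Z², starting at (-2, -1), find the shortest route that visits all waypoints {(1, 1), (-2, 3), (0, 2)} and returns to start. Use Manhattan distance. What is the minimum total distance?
14
(one optimal route: (-2, -1) → (1, 1) → (0, 2) → (-2, 3) → (-2, -1))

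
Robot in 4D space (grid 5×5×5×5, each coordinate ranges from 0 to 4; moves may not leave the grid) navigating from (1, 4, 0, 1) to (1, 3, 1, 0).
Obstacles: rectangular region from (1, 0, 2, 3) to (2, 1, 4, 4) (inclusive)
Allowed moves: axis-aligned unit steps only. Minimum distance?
3
(one shortest path: (1, 4, 0, 1) → (1, 3, 0, 1) → (1, 3, 1, 1) → (1, 3, 1, 0))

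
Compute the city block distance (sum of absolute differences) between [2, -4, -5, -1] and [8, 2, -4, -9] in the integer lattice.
21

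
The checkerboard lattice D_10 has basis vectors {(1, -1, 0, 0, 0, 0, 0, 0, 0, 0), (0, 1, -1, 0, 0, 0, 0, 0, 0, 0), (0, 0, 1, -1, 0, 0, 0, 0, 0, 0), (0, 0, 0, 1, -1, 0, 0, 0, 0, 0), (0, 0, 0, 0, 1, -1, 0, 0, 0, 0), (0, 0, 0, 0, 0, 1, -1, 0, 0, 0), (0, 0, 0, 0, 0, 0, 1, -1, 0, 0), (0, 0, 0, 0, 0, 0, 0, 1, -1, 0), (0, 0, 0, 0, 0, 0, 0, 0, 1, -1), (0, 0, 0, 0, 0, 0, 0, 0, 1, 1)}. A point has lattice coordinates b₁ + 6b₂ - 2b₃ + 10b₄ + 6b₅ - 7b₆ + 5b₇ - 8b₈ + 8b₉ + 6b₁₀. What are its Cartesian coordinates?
(1, 5, -8, 12, -4, -13, 12, -13, 22, -2)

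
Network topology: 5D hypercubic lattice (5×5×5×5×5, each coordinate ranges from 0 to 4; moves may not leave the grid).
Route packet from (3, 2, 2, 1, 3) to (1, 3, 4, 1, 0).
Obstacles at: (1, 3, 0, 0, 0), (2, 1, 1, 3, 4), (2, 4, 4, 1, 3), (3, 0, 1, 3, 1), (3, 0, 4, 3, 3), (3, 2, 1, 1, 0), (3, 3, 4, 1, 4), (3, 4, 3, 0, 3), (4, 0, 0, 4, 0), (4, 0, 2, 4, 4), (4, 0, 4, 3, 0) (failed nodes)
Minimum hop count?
8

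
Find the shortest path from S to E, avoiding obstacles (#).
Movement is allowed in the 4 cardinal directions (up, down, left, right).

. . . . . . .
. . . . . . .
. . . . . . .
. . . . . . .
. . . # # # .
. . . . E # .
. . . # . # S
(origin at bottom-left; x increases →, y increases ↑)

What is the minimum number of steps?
11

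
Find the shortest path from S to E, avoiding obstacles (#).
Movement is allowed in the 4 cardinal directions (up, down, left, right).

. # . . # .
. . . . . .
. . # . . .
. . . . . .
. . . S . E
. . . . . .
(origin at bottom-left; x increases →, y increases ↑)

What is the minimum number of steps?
2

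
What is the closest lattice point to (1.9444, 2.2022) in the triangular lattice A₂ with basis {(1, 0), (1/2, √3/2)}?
(2, 1.732)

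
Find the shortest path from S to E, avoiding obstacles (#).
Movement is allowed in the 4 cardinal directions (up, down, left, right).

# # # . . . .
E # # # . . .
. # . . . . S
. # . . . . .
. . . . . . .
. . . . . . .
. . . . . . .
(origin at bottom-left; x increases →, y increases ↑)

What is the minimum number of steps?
11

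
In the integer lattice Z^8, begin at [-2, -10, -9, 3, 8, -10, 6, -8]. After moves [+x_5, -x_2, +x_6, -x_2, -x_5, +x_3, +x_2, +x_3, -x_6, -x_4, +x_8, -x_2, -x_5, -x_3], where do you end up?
(-2, -12, -8, 2, 7, -10, 6, -7)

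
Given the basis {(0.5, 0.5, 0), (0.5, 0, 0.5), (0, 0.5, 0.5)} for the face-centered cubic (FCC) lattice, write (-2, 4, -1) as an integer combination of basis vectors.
3b₁ - 7b₂ + 5b₃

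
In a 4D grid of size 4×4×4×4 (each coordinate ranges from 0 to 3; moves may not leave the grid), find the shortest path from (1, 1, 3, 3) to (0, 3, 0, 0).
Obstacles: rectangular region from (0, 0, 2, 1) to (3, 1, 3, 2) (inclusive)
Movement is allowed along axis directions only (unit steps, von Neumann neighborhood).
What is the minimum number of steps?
9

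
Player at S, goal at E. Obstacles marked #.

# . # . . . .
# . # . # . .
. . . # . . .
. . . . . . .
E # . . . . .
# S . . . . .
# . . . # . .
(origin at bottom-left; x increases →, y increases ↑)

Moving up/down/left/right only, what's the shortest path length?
6
(one shortest path: (1, 1) → (2, 1) → (2, 2) → (2, 3) → (1, 3) → (0, 3) → (0, 2))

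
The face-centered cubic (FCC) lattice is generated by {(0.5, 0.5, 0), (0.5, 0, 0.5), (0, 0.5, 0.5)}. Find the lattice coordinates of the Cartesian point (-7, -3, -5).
-5b₁ - 9b₂ - b₃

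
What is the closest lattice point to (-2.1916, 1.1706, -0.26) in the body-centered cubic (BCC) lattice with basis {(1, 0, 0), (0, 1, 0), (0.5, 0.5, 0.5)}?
(-2, 1, 0)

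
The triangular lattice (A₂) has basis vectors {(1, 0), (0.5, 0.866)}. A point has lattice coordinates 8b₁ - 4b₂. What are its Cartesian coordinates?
(6, -3.464)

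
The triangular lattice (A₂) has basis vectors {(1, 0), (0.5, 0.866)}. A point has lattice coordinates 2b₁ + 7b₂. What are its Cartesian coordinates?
(5.5, 6.062)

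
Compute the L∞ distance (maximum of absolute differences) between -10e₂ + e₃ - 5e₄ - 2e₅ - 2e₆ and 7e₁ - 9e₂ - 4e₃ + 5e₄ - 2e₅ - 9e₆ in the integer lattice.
10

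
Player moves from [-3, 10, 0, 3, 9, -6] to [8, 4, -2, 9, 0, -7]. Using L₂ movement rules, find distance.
16.7033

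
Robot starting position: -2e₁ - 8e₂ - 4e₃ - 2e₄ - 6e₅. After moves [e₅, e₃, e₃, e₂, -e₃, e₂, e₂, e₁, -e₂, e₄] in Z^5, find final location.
(-1, -6, -3, -1, -5)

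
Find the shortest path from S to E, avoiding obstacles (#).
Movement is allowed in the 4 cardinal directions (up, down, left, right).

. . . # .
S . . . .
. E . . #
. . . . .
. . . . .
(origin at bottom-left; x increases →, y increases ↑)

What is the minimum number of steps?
2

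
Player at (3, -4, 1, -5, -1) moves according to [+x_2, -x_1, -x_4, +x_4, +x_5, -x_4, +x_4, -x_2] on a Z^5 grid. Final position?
(2, -4, 1, -5, 0)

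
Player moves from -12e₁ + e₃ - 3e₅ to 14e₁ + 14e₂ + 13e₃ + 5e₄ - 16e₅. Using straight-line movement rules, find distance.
34.7851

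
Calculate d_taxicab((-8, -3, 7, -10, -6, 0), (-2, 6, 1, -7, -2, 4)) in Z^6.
32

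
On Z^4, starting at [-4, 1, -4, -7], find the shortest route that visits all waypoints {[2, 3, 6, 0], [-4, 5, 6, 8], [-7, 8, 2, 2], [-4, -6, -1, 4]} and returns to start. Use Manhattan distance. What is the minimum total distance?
100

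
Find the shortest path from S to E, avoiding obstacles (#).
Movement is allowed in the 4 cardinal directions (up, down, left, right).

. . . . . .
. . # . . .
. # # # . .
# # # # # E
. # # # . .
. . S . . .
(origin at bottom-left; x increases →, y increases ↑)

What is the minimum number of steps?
5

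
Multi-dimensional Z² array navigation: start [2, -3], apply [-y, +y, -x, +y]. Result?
(1, -2)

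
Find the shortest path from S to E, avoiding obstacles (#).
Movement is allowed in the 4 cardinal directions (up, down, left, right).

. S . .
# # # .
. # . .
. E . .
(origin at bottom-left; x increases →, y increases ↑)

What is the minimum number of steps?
7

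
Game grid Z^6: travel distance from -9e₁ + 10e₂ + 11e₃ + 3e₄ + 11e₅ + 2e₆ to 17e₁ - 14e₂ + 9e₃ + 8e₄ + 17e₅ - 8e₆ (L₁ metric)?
73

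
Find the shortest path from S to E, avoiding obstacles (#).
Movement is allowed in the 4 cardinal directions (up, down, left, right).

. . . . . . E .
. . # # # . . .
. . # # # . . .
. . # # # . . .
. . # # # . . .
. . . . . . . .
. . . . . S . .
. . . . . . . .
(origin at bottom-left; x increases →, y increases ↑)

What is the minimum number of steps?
7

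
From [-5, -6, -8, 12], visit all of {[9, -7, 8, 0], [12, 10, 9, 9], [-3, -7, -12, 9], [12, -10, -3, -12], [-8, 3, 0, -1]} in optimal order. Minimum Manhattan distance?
152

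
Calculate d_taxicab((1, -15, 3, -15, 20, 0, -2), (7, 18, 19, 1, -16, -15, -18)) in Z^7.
138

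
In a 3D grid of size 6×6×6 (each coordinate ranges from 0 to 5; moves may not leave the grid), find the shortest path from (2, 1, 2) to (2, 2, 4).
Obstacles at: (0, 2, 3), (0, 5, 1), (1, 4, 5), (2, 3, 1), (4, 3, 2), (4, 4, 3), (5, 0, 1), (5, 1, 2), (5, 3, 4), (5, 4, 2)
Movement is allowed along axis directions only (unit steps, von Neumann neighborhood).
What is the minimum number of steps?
3
(one shortest path: (2, 1, 2) → (2, 2, 2) → (2, 2, 3) → (2, 2, 4))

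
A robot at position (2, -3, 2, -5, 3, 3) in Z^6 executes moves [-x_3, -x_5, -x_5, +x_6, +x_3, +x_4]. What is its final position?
(2, -3, 2, -4, 1, 4)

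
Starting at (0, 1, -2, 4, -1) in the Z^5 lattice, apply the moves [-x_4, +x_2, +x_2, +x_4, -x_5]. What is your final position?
(0, 3, -2, 4, -2)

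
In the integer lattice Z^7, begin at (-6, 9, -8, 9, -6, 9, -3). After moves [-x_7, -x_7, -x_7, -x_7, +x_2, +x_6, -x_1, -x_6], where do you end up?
(-7, 10, -8, 9, -6, 9, -7)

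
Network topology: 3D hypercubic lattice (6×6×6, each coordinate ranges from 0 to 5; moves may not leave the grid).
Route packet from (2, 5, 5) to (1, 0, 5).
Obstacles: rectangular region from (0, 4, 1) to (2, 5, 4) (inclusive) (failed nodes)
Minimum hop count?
6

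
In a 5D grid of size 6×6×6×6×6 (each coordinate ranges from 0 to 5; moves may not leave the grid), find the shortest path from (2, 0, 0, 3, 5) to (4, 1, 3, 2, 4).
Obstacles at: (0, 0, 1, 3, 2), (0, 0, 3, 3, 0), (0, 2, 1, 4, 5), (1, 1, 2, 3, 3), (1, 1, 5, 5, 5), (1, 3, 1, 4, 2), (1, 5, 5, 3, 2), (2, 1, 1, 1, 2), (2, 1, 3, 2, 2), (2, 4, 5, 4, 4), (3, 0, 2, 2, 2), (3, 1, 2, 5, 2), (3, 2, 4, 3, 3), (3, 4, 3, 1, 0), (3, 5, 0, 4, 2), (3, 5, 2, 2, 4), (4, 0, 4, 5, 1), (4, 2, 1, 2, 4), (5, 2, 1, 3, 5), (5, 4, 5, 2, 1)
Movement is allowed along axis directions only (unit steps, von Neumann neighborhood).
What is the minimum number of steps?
8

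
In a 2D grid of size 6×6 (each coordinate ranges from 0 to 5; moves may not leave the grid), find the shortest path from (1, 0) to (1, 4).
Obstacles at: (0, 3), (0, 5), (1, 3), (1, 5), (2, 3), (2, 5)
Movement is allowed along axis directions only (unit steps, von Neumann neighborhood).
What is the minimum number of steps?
8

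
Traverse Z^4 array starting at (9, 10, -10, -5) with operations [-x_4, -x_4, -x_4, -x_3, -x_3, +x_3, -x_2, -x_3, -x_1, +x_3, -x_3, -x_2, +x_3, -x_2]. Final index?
(8, 7, -11, -8)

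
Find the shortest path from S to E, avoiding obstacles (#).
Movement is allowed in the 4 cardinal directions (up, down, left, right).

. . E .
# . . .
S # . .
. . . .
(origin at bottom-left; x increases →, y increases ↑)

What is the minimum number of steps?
6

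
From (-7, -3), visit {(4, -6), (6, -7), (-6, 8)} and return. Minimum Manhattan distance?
56
(one optimal route: (-7, -3) → (4, -6) → (6, -7) → (-6, 8) → (-7, -3))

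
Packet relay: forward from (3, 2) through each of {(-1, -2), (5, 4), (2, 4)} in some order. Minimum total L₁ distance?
16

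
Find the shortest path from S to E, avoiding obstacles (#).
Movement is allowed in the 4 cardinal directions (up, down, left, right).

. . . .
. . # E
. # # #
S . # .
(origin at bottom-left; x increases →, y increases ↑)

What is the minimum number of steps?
7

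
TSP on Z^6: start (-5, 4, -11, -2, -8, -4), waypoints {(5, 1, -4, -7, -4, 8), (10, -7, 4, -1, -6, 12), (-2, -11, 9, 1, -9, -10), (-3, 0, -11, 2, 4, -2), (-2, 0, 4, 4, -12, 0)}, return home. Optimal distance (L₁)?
214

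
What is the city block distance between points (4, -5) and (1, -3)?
5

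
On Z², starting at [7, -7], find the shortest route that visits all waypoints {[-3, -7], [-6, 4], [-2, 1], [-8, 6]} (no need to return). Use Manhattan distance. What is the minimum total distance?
30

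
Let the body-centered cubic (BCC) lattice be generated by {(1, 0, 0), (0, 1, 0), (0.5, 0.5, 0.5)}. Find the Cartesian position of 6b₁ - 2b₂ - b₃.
(5.5, -2.5, -0.5)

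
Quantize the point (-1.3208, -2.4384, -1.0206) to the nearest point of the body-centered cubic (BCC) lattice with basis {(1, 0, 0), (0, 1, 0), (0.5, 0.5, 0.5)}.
(-1.5, -2.5, -1.5)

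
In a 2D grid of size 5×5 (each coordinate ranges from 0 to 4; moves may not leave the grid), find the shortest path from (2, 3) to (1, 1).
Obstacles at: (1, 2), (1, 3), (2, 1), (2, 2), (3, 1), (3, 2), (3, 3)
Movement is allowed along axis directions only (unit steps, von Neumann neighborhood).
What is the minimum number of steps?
7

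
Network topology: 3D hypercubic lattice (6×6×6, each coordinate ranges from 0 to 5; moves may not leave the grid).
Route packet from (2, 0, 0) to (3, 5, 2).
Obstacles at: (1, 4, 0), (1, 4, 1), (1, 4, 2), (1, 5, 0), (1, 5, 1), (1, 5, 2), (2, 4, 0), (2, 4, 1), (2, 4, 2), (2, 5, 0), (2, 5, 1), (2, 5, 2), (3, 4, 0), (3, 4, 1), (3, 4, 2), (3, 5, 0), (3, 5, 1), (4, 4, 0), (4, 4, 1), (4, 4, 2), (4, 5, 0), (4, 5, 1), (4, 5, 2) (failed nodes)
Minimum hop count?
10
(one shortest path: (2, 0, 0) → (3, 0, 0) → (3, 1, 0) → (3, 2, 0) → (3, 3, 0) → (3, 3, 1) → (3, 3, 2) → (3, 3, 3) → (3, 4, 3) → (3, 5, 3) → (3, 5, 2))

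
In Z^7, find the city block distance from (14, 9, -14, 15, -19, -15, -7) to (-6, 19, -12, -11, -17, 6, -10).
84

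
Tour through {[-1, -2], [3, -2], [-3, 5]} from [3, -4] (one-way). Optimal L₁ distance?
15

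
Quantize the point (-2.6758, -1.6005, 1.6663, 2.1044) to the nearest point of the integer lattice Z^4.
(-3, -2, 2, 2)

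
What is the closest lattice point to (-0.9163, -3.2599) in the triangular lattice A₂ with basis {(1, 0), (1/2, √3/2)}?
(-1, -3.464)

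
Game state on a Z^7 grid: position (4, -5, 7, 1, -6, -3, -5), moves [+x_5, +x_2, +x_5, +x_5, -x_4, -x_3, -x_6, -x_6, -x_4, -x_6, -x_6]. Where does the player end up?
(4, -4, 6, -1, -3, -7, -5)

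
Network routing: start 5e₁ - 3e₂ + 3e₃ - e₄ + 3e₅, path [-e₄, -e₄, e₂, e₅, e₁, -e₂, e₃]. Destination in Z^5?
(6, -3, 4, -3, 4)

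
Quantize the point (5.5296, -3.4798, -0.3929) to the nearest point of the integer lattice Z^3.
(6, -3, 0)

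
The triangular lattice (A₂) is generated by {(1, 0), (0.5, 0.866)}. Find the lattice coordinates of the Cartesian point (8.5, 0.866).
8b₁ + b₂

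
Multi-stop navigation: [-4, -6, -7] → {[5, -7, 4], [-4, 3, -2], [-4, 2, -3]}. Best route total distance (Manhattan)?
39
(one optimal route: (-4, -6, -7) → (-4, 2, -3) → (-4, 3, -2) → (5, -7, 4))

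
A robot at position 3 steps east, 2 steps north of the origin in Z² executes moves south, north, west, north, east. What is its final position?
(3, 3)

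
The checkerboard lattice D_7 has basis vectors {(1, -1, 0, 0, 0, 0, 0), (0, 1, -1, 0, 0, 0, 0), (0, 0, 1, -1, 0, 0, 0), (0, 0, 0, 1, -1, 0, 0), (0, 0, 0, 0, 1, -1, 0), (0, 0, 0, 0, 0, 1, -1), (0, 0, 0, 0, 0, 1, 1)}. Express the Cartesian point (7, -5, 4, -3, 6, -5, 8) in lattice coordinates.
7b₁ + 2b₂ + 6b₃ + 3b₄ + 9b₅ - 2b₆ + 6b₇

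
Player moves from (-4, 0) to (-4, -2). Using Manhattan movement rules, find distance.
2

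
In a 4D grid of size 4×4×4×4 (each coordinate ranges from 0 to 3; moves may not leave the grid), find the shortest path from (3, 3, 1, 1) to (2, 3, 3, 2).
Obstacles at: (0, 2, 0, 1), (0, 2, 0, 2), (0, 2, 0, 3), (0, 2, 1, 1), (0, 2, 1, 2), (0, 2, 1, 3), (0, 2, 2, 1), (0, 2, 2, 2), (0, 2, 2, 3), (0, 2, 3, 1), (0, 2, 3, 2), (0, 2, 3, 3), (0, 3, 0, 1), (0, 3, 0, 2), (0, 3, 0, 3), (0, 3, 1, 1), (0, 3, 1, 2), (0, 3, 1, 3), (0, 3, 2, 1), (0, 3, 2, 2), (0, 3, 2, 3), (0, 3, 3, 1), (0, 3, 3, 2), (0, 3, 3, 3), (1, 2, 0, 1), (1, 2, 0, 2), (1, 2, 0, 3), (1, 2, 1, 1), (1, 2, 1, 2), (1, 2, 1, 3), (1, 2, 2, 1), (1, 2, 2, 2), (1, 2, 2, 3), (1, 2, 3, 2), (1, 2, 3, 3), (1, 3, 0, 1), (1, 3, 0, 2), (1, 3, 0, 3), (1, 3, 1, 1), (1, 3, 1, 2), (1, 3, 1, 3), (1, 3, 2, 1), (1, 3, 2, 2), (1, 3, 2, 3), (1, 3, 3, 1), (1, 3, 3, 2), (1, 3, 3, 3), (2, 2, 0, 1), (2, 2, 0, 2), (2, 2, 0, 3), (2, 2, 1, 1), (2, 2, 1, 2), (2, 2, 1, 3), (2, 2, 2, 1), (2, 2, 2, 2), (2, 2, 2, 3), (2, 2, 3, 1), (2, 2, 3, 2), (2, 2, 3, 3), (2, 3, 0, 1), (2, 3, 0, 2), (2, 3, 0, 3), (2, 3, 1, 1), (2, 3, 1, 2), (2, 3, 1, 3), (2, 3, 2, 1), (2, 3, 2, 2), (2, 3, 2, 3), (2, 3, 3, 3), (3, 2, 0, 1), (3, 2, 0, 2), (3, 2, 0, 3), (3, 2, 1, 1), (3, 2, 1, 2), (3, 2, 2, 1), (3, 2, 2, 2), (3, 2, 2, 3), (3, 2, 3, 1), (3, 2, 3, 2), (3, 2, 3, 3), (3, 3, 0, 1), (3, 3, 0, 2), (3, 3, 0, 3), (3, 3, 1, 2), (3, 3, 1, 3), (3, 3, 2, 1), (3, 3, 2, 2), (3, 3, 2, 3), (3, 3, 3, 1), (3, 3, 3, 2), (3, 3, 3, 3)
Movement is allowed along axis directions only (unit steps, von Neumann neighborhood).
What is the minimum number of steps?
6
(one shortest path: (3, 3, 1, 1) → (3, 3, 1, 0) → (2, 3, 1, 0) → (2, 3, 2, 0) → (2, 3, 3, 0) → (2, 3, 3, 1) → (2, 3, 3, 2))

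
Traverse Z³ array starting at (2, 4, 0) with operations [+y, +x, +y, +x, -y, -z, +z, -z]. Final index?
(4, 5, -1)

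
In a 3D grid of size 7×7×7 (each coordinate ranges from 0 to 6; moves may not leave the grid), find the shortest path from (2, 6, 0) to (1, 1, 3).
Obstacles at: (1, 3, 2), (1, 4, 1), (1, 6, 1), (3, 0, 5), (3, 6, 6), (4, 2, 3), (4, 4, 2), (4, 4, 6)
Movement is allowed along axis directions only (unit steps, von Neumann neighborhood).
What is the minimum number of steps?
9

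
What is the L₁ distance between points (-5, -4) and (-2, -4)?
3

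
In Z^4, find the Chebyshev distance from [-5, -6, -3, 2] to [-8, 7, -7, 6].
13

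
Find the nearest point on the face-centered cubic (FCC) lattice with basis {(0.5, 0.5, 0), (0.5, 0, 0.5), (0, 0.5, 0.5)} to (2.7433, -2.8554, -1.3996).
(2.5, -3, -1.5)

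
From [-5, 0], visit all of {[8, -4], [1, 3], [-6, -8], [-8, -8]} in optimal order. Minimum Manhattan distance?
43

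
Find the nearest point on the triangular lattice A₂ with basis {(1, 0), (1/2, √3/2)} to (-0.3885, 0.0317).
(0, 0)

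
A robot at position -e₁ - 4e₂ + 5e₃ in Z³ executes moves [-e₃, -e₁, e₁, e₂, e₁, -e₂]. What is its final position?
(0, -4, 4)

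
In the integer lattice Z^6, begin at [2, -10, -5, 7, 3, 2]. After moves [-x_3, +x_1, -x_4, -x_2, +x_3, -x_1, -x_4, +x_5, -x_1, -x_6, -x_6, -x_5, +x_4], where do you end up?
(1, -11, -5, 6, 3, 0)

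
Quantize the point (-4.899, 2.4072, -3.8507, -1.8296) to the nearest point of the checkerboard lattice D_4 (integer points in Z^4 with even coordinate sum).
(-5, 3, -4, -2)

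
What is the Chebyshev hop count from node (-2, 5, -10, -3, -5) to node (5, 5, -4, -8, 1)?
7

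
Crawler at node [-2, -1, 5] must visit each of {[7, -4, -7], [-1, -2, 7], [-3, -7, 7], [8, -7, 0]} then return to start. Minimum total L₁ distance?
64
(one optimal route: (-2, -1, 5) → (7, -4, -7) → (8, -7, 0) → (-3, -7, 7) → (-1, -2, 7) → (-2, -1, 5))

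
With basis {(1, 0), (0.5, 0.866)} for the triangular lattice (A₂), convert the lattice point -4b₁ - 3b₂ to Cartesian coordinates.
(-5.5, -2.598)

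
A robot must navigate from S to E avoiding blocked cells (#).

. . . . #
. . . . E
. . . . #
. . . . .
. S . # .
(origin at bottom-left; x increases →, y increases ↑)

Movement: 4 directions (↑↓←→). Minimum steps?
6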